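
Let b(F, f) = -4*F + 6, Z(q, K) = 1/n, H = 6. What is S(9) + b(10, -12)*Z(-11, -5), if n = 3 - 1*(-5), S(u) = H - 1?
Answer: ¾ ≈ 0.75000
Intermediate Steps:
S(u) = 5 (S(u) = 6 - 1 = 5)
n = 8 (n = 3 + 5 = 8)
Z(q, K) = ⅛ (Z(q, K) = 1/8 = ⅛)
b(F, f) = 6 - 4*F
S(9) + b(10, -12)*Z(-11, -5) = 5 + (6 - 4*10)*(⅛) = 5 + (6 - 40)*(⅛) = 5 - 34*⅛ = 5 - 17/4 = ¾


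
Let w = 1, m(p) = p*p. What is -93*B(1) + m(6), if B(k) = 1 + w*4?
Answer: -429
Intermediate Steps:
m(p) = p**2
B(k) = 5 (B(k) = 1 + 1*4 = 1 + 4 = 5)
-93*B(1) + m(6) = -93*5 + 6**2 = -465 + 36 = -429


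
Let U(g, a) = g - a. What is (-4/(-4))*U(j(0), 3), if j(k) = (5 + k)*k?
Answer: -3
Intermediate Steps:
j(k) = k*(5 + k)
(-4/(-4))*U(j(0), 3) = (-4/(-4))*(0*(5 + 0) - 1*3) = (-¼*(-4))*(0*5 - 3) = 1*(0 - 3) = 1*(-3) = -3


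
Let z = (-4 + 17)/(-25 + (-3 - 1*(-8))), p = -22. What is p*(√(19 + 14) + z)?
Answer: 143/10 - 22*√33 ≈ -112.08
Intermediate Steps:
z = -13/20 (z = 13/(-25 + (-3 + 8)) = 13/(-25 + 5) = 13/(-20) = 13*(-1/20) = -13/20 ≈ -0.65000)
p*(√(19 + 14) + z) = -22*(√(19 + 14) - 13/20) = -22*(√33 - 13/20) = -22*(-13/20 + √33) = 143/10 - 22*√33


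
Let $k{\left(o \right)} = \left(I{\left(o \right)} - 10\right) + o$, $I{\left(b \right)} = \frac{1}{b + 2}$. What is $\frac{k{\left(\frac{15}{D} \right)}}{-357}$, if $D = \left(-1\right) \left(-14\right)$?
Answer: $\frac{5179}{214914} \approx 0.024098$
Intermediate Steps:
$I{\left(b \right)} = \frac{1}{2 + b}$
$D = 14$
$k{\left(o \right)} = -10 + o + \frac{1}{2 + o}$ ($k{\left(o \right)} = \left(\frac{1}{2 + o} - 10\right) + o = \left(-10 + \frac{1}{2 + o}\right) + o = -10 + o + \frac{1}{2 + o}$)
$\frac{k{\left(\frac{15}{D} \right)}}{-357} = \frac{\frac{1}{2 + \frac{15}{14}} \left(1 + \left(-10 + \frac{15}{14}\right) \left(2 + \frac{15}{14}\right)\right)}{-357} = \frac{1 + \left(-10 + 15 \cdot \frac{1}{14}\right) \left(2 + 15 \cdot \frac{1}{14}\right)}{2 + 15 \cdot \frac{1}{14}} \left(- \frac{1}{357}\right) = \frac{1 + \left(-10 + \frac{15}{14}\right) \left(2 + \frac{15}{14}\right)}{2 + \frac{15}{14}} \left(- \frac{1}{357}\right) = \frac{1 - \frac{5375}{196}}{\frac{43}{14}} \left(- \frac{1}{357}\right) = \frac{14 \left(1 - \frac{5375}{196}\right)}{43} \left(- \frac{1}{357}\right) = \frac{14}{43} \left(- \frac{5179}{196}\right) \left(- \frac{1}{357}\right) = \left(- \frac{5179}{602}\right) \left(- \frac{1}{357}\right) = \frac{5179}{214914}$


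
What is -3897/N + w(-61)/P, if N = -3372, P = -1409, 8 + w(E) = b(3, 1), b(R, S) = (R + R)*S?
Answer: 1832539/1583716 ≈ 1.1571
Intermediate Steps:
b(R, S) = 2*R*S (b(R, S) = (2*R)*S = 2*R*S)
w(E) = -2 (w(E) = -8 + 2*3*1 = -8 + 6 = -2)
-3897/N + w(-61)/P = -3897/(-3372) - 2/(-1409) = -3897*(-1/3372) - 2*(-1/1409) = 1299/1124 + 2/1409 = 1832539/1583716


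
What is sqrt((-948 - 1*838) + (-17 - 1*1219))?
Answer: I*sqrt(3022) ≈ 54.973*I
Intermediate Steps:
sqrt((-948 - 1*838) + (-17 - 1*1219)) = sqrt((-948 - 838) + (-17 - 1219)) = sqrt(-1786 - 1236) = sqrt(-3022) = I*sqrt(3022)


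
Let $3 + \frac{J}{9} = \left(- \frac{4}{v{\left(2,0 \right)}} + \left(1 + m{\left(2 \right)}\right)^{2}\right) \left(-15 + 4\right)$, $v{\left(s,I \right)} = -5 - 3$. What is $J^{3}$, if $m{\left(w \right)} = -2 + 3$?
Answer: $- \frac{843908625}{8} \approx -1.0549 \cdot 10^{8}$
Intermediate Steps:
$m{\left(w \right)} = 1$
$v{\left(s,I \right)} = -8$ ($v{\left(s,I \right)} = -5 - 3 = -8$)
$J = - \frac{945}{2}$ ($J = -27 + 9 \left(- \frac{4}{-8} + \left(1 + 1\right)^{2}\right) \left(-15 + 4\right) = -27 + 9 \left(\left(-4\right) \left(- \frac{1}{8}\right) + 2^{2}\right) \left(-11\right) = -27 + 9 \left(\frac{1}{2} + 4\right) \left(-11\right) = -27 + 9 \cdot \frac{9}{2} \left(-11\right) = -27 + 9 \left(- \frac{99}{2}\right) = -27 - \frac{891}{2} = - \frac{945}{2} \approx -472.5$)
$J^{3} = \left(- \frac{945}{2}\right)^{3} = - \frac{843908625}{8}$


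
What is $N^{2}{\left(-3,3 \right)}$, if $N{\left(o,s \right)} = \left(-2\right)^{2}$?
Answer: $16$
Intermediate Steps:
$N{\left(o,s \right)} = 4$
$N^{2}{\left(-3,3 \right)} = 4^{2} = 16$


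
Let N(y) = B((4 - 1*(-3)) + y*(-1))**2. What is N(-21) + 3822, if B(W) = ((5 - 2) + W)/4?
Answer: 62113/16 ≈ 3882.1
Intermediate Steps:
B(W) = 3/4 + W/4 (B(W) = (3 + W)*(1/4) = 3/4 + W/4)
N(y) = (5/2 - y/4)**2 (N(y) = (3/4 + ((4 - 1*(-3)) + y*(-1))/4)**2 = (3/4 + ((4 + 3) - y)/4)**2 = (3/4 + (7 - y)/4)**2 = (3/4 + (7/4 - y/4))**2 = (5/2 - y/4)**2)
N(-21) + 3822 = (-10 - 21)**2/16 + 3822 = (1/16)*(-31)**2 + 3822 = (1/16)*961 + 3822 = 961/16 + 3822 = 62113/16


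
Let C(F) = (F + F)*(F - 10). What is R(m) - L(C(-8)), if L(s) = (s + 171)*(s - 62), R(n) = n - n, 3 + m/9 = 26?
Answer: -103734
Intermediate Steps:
m = 207 (m = -27 + 9*26 = -27 + 234 = 207)
C(F) = 2*F*(-10 + F) (C(F) = (2*F)*(-10 + F) = 2*F*(-10 + F))
R(n) = 0
L(s) = (-62 + s)*(171 + s) (L(s) = (171 + s)*(-62 + s) = (-62 + s)*(171 + s))
R(m) - L(C(-8)) = 0 - (-10602 + (2*(-8)*(-10 - 8))² + 109*(2*(-8)*(-10 - 8))) = 0 - (-10602 + (2*(-8)*(-18))² + 109*(2*(-8)*(-18))) = 0 - (-10602 + 288² + 109*288) = 0 - (-10602 + 82944 + 31392) = 0 - 1*103734 = 0 - 103734 = -103734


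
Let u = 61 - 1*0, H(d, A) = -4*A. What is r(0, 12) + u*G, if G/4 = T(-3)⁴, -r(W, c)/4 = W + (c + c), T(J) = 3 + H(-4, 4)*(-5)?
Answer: 11579830228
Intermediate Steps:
T(J) = 83 (T(J) = 3 - 4*4*(-5) = 3 - 16*(-5) = 3 + 80 = 83)
r(W, c) = -8*c - 4*W (r(W, c) = -4*(W + (c + c)) = -4*(W + 2*c) = -8*c - 4*W)
G = 189833284 (G = 4*83⁴ = 4*47458321 = 189833284)
u = 61 (u = 61 + 0 = 61)
r(0, 12) + u*G = (-8*12 - 4*0) + 61*189833284 = (-96 + 0) + 11579830324 = -96 + 11579830324 = 11579830228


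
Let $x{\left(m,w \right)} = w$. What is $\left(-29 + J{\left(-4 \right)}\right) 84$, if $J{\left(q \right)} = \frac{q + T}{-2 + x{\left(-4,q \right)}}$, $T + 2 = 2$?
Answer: $-2380$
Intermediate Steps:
$T = 0$ ($T = -2 + 2 = 0$)
$J{\left(q \right)} = \frac{q}{-2 + q}$ ($J{\left(q \right)} = \frac{q + 0}{-2 + q} = \frac{q}{-2 + q}$)
$\left(-29 + J{\left(-4 \right)}\right) 84 = \left(-29 - \frac{4}{-2 - 4}\right) 84 = \left(-29 - \frac{4}{-6}\right) 84 = \left(-29 - - \frac{2}{3}\right) 84 = \left(-29 + \frac{2}{3}\right) 84 = \left(- \frac{85}{3}\right) 84 = -2380$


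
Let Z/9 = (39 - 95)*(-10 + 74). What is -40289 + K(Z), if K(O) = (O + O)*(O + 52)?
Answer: 2077504159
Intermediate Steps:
Z = -32256 (Z = 9*((39 - 95)*(-10 + 74)) = 9*(-56*64) = 9*(-3584) = -32256)
K(O) = 2*O*(52 + O) (K(O) = (2*O)*(52 + O) = 2*O*(52 + O))
-40289 + K(Z) = -40289 + 2*(-32256)*(52 - 32256) = -40289 + 2*(-32256)*(-32204) = -40289 + 2077544448 = 2077504159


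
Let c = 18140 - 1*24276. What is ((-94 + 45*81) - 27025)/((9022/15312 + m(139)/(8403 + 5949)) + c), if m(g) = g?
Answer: 35823577504/9363211083 ≈ 3.8260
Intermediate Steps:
c = -6136 (c = 18140 - 24276 = -6136)
((-94 + 45*81) - 27025)/((9022/15312 + m(139)/(8403 + 5949)) + c) = ((-94 + 45*81) - 27025)/((9022/15312 + 139/(8403 + 5949)) - 6136) = ((-94 + 3645) - 27025)/((9022*(1/15312) + 139/14352) - 6136) = (3551 - 27025)/((4511/7656 + 139*(1/14352)) - 6136) = -23474/((4511/7656 + 139/14352) - 6136) = -23474/(913973/1526096 - 6136) = -23474/(-9363211083/1526096) = -23474*(-1526096/9363211083) = 35823577504/9363211083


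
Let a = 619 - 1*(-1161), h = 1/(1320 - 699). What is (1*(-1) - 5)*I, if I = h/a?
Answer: -1/184230 ≈ -5.4280e-6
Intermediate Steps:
h = 1/621 ≈ 0.0016103
a = 1780 (a = 619 + 1161 = 1780)
I = 1/1105380 (I = (1/621)/1780 = (1/621)*(1/1780) = 1/1105380 ≈ 9.0467e-7)
(1*(-1) - 5)*I = (1*(-1) - 5)*(1/1105380) = (-1 - 5)*(1/1105380) = -6*1/1105380 = -1/184230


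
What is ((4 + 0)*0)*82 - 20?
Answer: -20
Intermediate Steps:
((4 + 0)*0)*82 - 20 = (4*0)*82 - 20 = 0*82 - 20 = 0 - 20 = -20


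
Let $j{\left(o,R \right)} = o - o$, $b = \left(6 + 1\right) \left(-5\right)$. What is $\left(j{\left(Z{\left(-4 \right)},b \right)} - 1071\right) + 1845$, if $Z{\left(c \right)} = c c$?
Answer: $774$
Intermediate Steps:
$Z{\left(c \right)} = c^{2}$
$b = -35$ ($b = 7 \left(-5\right) = -35$)
$j{\left(o,R \right)} = 0$
$\left(j{\left(Z{\left(-4 \right)},b \right)} - 1071\right) + 1845 = \left(0 - 1071\right) + 1845 = -1071 + 1845 = 774$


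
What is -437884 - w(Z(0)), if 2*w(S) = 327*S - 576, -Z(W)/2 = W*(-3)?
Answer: -437596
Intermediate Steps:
Z(W) = 6*W (Z(W) = -2*W*(-3) = -(-6)*W = 6*W)
w(S) = -288 + 327*S/2 (w(S) = (327*S - 576)/2 = (-576 + 327*S)/2 = -288 + 327*S/2)
-437884 - w(Z(0)) = -437884 - (-288 + 327*(6*0)/2) = -437884 - (-288 + (327/2)*0) = -437884 - (-288 + 0) = -437884 - 1*(-288) = -437884 + 288 = -437596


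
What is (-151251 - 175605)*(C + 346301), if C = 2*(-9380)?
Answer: -107058741096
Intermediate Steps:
C = -18760
(-151251 - 175605)*(C + 346301) = (-151251 - 175605)*(-18760 + 346301) = -326856*327541 = -107058741096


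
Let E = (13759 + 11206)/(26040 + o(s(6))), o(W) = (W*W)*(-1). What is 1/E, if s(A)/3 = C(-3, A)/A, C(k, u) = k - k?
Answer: 5208/4993 ≈ 1.0431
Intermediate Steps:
C(k, u) = 0
s(A) = 0 (s(A) = 3*(0/A) = 3*0 = 0)
o(W) = -W**2 (o(W) = W**2*(-1) = -W**2)
E = 4993/5208 (E = (13759 + 11206)/(26040 - 1*0**2) = 24965/(26040 - 1*0) = 24965/(26040 + 0) = 24965/26040 = 24965*(1/26040) = 4993/5208 ≈ 0.95872)
1/E = 1/(4993/5208) = 5208/4993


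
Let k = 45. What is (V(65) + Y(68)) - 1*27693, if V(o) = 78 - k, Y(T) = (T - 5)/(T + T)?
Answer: -3761697/136 ≈ -27660.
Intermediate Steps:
Y(T) = (-5 + T)/(2*T) (Y(T) = (-5 + T)/((2*T)) = (-5 + T)*(1/(2*T)) = (-5 + T)/(2*T))
V(o) = 33 (V(o) = 78 - 1*45 = 78 - 45 = 33)
(V(65) + Y(68)) - 1*27693 = (33 + (½)*(-5 + 68)/68) - 1*27693 = (33 + (½)*(1/68)*63) - 27693 = (33 + 63/136) - 27693 = 4551/136 - 27693 = -3761697/136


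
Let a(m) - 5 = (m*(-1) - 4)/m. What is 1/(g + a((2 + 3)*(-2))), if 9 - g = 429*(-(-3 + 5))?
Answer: 5/4357 ≈ 0.0011476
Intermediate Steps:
a(m) = 5 + (-4 - m)/m (a(m) = 5 + (m*(-1) - 4)/m = 5 + (-m - 4)/m = 5 + (-4 - m)/m)
g = 867 (g = 9 - 429*(-(-3 + 5)) = 9 - 429*(-1*2) = 9 - 429*(-2) = 9 - 1*(-858) = 9 + 858 = 867)
1/(g + a((2 + 3)*(-2))) = 1/(867 + (4 - 4*(-1/(2*(2 + 3))))) = 1/(867 + (4 - 4/(5*(-2)))) = 1/(867 + (4 - 4/(-10))) = 1/(867 + (4 - 4*(-⅒))) = 1/(867 + (4 + ⅖)) = 1/(867 + 22/5) = 1/(4357/5) = 5/4357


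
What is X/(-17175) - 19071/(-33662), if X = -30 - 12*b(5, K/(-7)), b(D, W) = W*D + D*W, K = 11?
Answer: 150363077/269800930 ≈ 0.55731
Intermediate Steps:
b(D, W) = 2*D*W (b(D, W) = D*W + D*W = 2*D*W)
X = 1110/7 (X = -30 - 24*5*11/(-7) = -30 - 24*5*11*(-⅐) = -30 - 24*5*(-11)/7 = -30 - 12*(-110/7) = -30 + 1320/7 = 1110/7 ≈ 158.57)
X/(-17175) - 19071/(-33662) = (1110/7)/(-17175) - 19071/(-33662) = (1110/7)*(-1/17175) - 19071*(-1/33662) = -74/8015 + 19071/33662 = 150363077/269800930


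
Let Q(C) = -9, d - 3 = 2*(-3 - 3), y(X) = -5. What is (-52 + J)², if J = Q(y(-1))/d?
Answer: 2601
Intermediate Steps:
d = -9 (d = 3 + 2*(-3 - 3) = 3 + 2*(-6) = 3 - 12 = -9)
J = 1 (J = -9/(-9) = -9*(-⅑) = 1)
(-52 + J)² = (-52 + 1)² = (-51)² = 2601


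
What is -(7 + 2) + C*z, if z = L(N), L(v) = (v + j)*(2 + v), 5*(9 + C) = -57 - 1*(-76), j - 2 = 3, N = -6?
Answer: -149/5 ≈ -29.800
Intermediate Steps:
j = 5 (j = 2 + 3 = 5)
C = -26/5 (C = -9 + (-57 - 1*(-76))/5 = -9 + (-57 + 76)/5 = -9 + (⅕)*19 = -9 + 19/5 = -26/5 ≈ -5.2000)
L(v) = (2 + v)*(5 + v) (L(v) = (v + 5)*(2 + v) = (5 + v)*(2 + v) = (2 + v)*(5 + v))
z = 4 (z = 10 + (-6)² + 7*(-6) = 10 + 36 - 42 = 4)
-(7 + 2) + C*z = -(7 + 2) - 26/5*4 = -1*9 - 104/5 = -9 - 104/5 = -149/5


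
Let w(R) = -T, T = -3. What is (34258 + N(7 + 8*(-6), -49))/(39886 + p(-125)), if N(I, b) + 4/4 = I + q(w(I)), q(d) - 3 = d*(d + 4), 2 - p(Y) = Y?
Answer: 34240/40013 ≈ 0.85572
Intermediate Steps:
w(R) = 3 (w(R) = -1*(-3) = 3)
p(Y) = 2 - Y
q(d) = 3 + d*(4 + d) (q(d) = 3 + d*(d + 4) = 3 + d*(4 + d))
N(I, b) = 23 + I (N(I, b) = -1 + (I + (3 + 3² + 4*3)) = -1 + (I + (3 + 9 + 12)) = -1 + (I + 24) = -1 + (24 + I) = 23 + I)
(34258 + N(7 + 8*(-6), -49))/(39886 + p(-125)) = (34258 + (23 + (7 + 8*(-6))))/(39886 + (2 - 1*(-125))) = (34258 + (23 + (7 - 48)))/(39886 + (2 + 125)) = (34258 + (23 - 41))/(39886 + 127) = (34258 - 18)/40013 = 34240*(1/40013) = 34240/40013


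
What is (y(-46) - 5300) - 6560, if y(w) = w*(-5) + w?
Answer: -11676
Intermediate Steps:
y(w) = -4*w (y(w) = -5*w + w = -4*w)
(y(-46) - 5300) - 6560 = (-4*(-46) - 5300) - 6560 = (184 - 5300) - 6560 = -5116 - 6560 = -11676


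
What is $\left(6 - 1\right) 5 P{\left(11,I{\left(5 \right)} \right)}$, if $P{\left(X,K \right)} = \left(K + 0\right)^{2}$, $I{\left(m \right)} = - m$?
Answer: $625$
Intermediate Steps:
$P{\left(X,K \right)} = K^{2}$
$\left(6 - 1\right) 5 P{\left(11,I{\left(5 \right)} \right)} = \left(6 - 1\right) 5 \left(\left(-1\right) 5\right)^{2} = 5 \cdot 5 \left(-5\right)^{2} = 25 \cdot 25 = 625$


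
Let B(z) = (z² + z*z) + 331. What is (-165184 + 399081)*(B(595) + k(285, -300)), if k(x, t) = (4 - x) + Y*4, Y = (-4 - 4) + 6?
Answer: 165620594524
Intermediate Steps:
Y = -2 (Y = -8 + 6 = -2)
B(z) = 331 + 2*z² (B(z) = (z² + z²) + 331 = 2*z² + 331 = 331 + 2*z²)
k(x, t) = -4 - x (k(x, t) = (4 - x) - 2*4 = (4 - x) - 8 = -4 - x)
(-165184 + 399081)*(B(595) + k(285, -300)) = (-165184 + 399081)*((331 + 2*595²) + (-4 - 1*285)) = 233897*((331 + 2*354025) + (-4 - 285)) = 233897*((331 + 708050) - 289) = 233897*(708381 - 289) = 233897*708092 = 165620594524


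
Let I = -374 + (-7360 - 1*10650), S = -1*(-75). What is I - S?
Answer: -18459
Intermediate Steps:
S = 75
I = -18384 (I = -374 + (-7360 - 10650) = -374 - 18010 = -18384)
I - S = -18384 - 1*75 = -18384 - 75 = -18459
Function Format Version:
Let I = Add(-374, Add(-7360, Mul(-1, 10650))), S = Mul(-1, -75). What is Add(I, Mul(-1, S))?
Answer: -18459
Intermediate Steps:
S = 75
I = -18384 (I = Add(-374, Add(-7360, -10650)) = Add(-374, -18010) = -18384)
Add(I, Mul(-1, S)) = Add(-18384, Mul(-1, 75)) = Add(-18384, -75) = -18459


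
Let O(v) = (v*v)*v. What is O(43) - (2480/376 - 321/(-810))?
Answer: 1008855101/12690 ≈ 79500.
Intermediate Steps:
O(v) = v³ (O(v) = v²*v = v³)
O(43) - (2480/376 - 321/(-810)) = 43³ - (2480/376 - 321/(-810)) = 79507 - (2480*(1/376) - 321*(-1/810)) = 79507 - (310/47 + 107/270) = 79507 - 1*88729/12690 = 79507 - 88729/12690 = 1008855101/12690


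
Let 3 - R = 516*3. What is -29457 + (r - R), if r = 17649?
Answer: -10263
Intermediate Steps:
R = -1545 (R = 3 - 516*3 = 3 - 1*1548 = 3 - 1548 = -1545)
-29457 + (r - R) = -29457 + (17649 - 1*(-1545)) = -29457 + (17649 + 1545) = -29457 + 19194 = -10263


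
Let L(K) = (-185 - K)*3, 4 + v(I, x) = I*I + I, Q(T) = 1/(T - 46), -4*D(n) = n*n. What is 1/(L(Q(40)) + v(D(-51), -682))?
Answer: 16/6745861 ≈ 2.3718e-6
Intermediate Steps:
D(n) = -n²/4 (D(n) = -n*n/4 = -n²/4)
Q(T) = 1/(-46 + T)
v(I, x) = -4 + I + I² (v(I, x) = -4 + (I*I + I) = -4 + (I² + I) = -4 + (I + I²) = -4 + I + I²)
L(K) = -555 - 3*K
1/(L(Q(40)) + v(D(-51), -682)) = 1/((-555 - 3/(-46 + 40)) + (-4 - ¼*(-51)² + (-¼*(-51)²)²)) = 1/((-555 - 3/(-6)) + (-4 - ¼*2601 + (-¼*2601)²)) = 1/((-555 - 3*(-⅙)) + (-4 - 2601/4 + (-2601/4)²)) = 1/((-555 + ½) + (-4 - 2601/4 + 6765201/16)) = 1/(-1109/2 + 6754733/16) = 1/(6745861/16) = 16/6745861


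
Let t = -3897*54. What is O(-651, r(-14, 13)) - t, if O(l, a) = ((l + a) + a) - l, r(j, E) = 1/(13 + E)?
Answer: 2735695/13 ≈ 2.1044e+5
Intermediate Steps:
t = -210438
O(l, a) = 2*a (O(l, a) = ((a + l) + a) - l = (l + 2*a) - l = 2*a)
O(-651, r(-14, 13)) - t = 2/(13 + 13) - 1*(-210438) = 2/26 + 210438 = 2*(1/26) + 210438 = 1/13 + 210438 = 2735695/13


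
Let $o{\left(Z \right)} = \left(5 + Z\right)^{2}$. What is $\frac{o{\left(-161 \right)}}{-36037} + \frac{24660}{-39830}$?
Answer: $- \frac{185797530}{143535371} \approx -1.2944$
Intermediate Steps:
$\frac{o{\left(-161 \right)}}{-36037} + \frac{24660}{-39830} = \frac{\left(5 - 161\right)^{2}}{-36037} + \frac{24660}{-39830} = \left(-156\right)^{2} \left(- \frac{1}{36037}\right) + 24660 \left(- \frac{1}{39830}\right) = 24336 \left(- \frac{1}{36037}\right) - \frac{2466}{3983} = - \frac{24336}{36037} - \frac{2466}{3983} = - \frac{185797530}{143535371}$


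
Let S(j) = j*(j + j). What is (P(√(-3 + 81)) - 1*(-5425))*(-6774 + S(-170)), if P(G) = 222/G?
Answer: 276816050 + 1887962*√78/13 ≈ 2.7810e+8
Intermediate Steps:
S(j) = 2*j² (S(j) = j*(2*j) = 2*j²)
(P(√(-3 + 81)) - 1*(-5425))*(-6774 + S(-170)) = (222/(√(-3 + 81)) - 1*(-5425))*(-6774 + 2*(-170)²) = (222/(√78) + 5425)*(-6774 + 2*28900) = (222*(√78/78) + 5425)*(-6774 + 57800) = (37*√78/13 + 5425)*51026 = (5425 + 37*√78/13)*51026 = 276816050 + 1887962*√78/13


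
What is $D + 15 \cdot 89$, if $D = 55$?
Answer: $1390$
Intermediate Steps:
$D + 15 \cdot 89 = 55 + 15 \cdot 89 = 55 + 1335 = 1390$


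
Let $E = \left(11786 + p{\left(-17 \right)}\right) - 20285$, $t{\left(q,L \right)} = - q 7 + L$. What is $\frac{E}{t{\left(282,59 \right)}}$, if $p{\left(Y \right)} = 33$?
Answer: $\frac{8466}{1915} \approx 4.4209$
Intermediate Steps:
$t{\left(q,L \right)} = L - 7 q$ ($t{\left(q,L \right)} = - 7 q + L = L - 7 q$)
$E = -8466$ ($E = \left(11786 + 33\right) - 20285 = 11819 - 20285 = -8466$)
$\frac{E}{t{\left(282,59 \right)}} = - \frac{8466}{59 - 1974} = - \frac{8466}{-1915} = \left(-8466\right) \left(- \frac{1}{1915}\right) = \frac{8466}{1915}$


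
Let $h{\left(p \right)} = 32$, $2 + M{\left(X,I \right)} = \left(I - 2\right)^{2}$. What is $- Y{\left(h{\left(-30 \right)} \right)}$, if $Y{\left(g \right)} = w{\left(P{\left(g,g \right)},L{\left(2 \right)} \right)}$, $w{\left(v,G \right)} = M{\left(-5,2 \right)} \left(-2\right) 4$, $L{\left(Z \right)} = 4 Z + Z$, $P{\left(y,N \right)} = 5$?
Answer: $-16$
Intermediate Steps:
$M{\left(X,I \right)} = -2 + \left(-2 + I\right)^{2}$ ($M{\left(X,I \right)} = -2 + \left(I - 2\right)^{2} = -2 + \left(-2 + I\right)^{2}$)
$L{\left(Z \right)} = 5 Z$
$w{\left(v,G \right)} = 16$ ($w{\left(v,G \right)} = \left(-2 + \left(-2 + 2\right)^{2}\right) \left(-2\right) 4 = \left(-2 + 0^{2}\right) \left(-2\right) 4 = \left(-2 + 0\right) \left(-2\right) 4 = \left(-2\right) \left(-2\right) 4 = 4 \cdot 4 = 16$)
$Y{\left(g \right)} = 16$
$- Y{\left(h{\left(-30 \right)} \right)} = \left(-1\right) 16 = -16$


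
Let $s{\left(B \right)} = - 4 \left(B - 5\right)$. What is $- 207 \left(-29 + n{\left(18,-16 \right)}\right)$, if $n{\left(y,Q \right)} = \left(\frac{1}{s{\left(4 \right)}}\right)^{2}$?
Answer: $\frac{95841}{16} \approx 5990.1$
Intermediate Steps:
$s{\left(B \right)} = 20 - 4 B$ ($s{\left(B \right)} = - 4 \left(-5 + B\right) = 20 - 4 B$)
$n{\left(y,Q \right)} = \frac{1}{16}$ ($n{\left(y,Q \right)} = \left(\frac{1}{20 - 16}\right)^{2} = \left(\frac{1}{4}\right)^{2} = \frac{1}{16}$)
$- 207 \left(-29 + n{\left(18,-16 \right)}\right) = - 207 \left(-29 + \frac{1}{16}\right) = \left(-207\right) \left(- \frac{463}{16}\right) = \frac{95841}{16}$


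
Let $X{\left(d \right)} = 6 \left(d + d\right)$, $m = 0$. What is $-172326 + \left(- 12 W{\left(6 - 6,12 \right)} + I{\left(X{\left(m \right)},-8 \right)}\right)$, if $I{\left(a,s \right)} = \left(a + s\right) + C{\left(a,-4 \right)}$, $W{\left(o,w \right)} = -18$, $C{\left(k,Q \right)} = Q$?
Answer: $-172122$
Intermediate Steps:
$X{\left(d \right)} = 12 d$ ($X{\left(d \right)} = 6 \cdot 2 d = 12 d$)
$I{\left(a,s \right)} = -4 + a + s$ ($I{\left(a,s \right)} = \left(a + s\right) - 4 = -4 + a + s$)
$-172326 + \left(- 12 W{\left(6 - 6,12 \right)} + I{\left(X{\left(m \right)},-8 \right)}\right) = -172326 - -204 = -172326 + \left(216 - 12\right) = -172326 + 204 = -172122$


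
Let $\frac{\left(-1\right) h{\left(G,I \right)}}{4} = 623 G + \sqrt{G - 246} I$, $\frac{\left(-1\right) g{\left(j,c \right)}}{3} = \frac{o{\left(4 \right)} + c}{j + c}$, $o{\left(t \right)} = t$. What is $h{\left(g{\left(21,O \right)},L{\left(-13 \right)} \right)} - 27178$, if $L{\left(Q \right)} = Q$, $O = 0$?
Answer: $-25754 + \frac{52 i \sqrt{12082}}{7} \approx -25754.0 + 816.54 i$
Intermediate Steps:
$g{\left(j,c \right)} = - \frac{3 \left(4 + c\right)}{c + j}$ ($g{\left(j,c \right)} = - 3 \frac{4 + c}{j + c} = - 3 \frac{4 + c}{c + j} = - \frac{3 \left(4 + c\right)}{c + j}$)
$h{\left(G,I \right)} = - 2492 G - 4 I \sqrt{-246 + G}$ ($h{\left(G,I \right)} = - 4 \left(623 G + \sqrt{G - 246} I\right) = - 4 \left(623 G + \sqrt{-246 + G} I\right) = - 4 \left(623 G + I \sqrt{-246 + G}\right) = - 2492 G - 4 I \sqrt{-246 + G}$)
$h{\left(g{\left(21,O \right)},L{\left(-13 \right)} \right)} - 27178 = \left(- 2492 \frac{3 \left(-4 - 0\right)}{0 + 21} - - 52 \sqrt{-246 + \frac{3 \left(-4 - 0\right)}{0 + 21}}\right) - 27178 = \left(- 2492 \frac{3 \left(-4 + 0\right)}{21} - - 52 \sqrt{-246 + \frac{3 \left(-4 + 0\right)}{21}}\right) - 27178 = \left(- 2492 \cdot 3 \cdot \frac{1}{21} \left(-4\right) - - 52 \sqrt{-246 + 3 \cdot \frac{1}{21} \left(-4\right)}\right) - 27178 = \left(\left(-2492\right) \left(- \frac{4}{7}\right) - - 52 \sqrt{-246 - \frac{4}{7}}\right) - 27178 = \left(1424 - - 52 \sqrt{- \frac{1726}{7}}\right) - 27178 = \left(1424 - - 52 \frac{i \sqrt{12082}}{7}\right) - 27178 = \left(1424 + \frac{52 i \sqrt{12082}}{7}\right) - 27178 = -25754 + \frac{52 i \sqrt{12082}}{7}$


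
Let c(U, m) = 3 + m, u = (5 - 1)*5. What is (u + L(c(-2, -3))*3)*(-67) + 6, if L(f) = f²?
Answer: -1334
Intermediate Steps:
u = 20 (u = 4*5 = 20)
(u + L(c(-2, -3))*3)*(-67) + 6 = (20 + (3 - 3)²*3)*(-67) + 6 = (20 + 0²*3)*(-67) + 6 = (20 + 0*3)*(-67) + 6 = (20 + 0)*(-67) + 6 = 20*(-67) + 6 = -1340 + 6 = -1334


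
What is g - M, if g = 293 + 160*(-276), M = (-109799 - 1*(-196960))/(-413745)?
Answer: -18149664754/413745 ≈ -43867.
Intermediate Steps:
M = -87161/413745 (M = (-109799 + 196960)*(-1/413745) = 87161*(-1/413745) = -87161/413745 ≈ -0.21066)
g = -43867 (g = 293 - 44160 = -43867)
g - M = -43867 - 1*(-87161/413745) = -43867 + 87161/413745 = -18149664754/413745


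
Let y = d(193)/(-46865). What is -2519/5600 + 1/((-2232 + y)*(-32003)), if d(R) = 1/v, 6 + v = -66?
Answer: -607147419479695163/1349752145654511200 ≈ -0.44982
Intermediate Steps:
v = -72 (v = -6 - 66 = -72)
d(R) = -1/72 (d(R) = 1/(-72) = -1/72)
y = 1/3374280 (y = -1/72/(-46865) = -1/72*(-1/46865) = 1/3374280 ≈ 2.9636e-7)
-2519/5600 + 1/((-2232 + y)*(-32003)) = -2519/5600 + 1/((-2232 + 1/3374280)*(-32003)) = -2519*1/5600 - 1/32003/(-7531392959/3374280) = -2519/5600 - 3374280/7531392959*(-1/32003) = -2519/5600 + 3374280/241027168866877 = -607147419479695163/1349752145654511200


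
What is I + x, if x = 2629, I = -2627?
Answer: 2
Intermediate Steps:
I + x = -2627 + 2629 = 2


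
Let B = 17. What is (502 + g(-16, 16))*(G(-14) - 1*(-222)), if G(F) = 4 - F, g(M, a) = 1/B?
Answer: 2048400/17 ≈ 1.2049e+5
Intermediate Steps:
g(M, a) = 1/17
(502 + g(-16, 16))*(G(-14) - 1*(-222)) = (502 + 1/17)*((4 - 1*(-14)) - 1*(-222)) = 8535*((4 + 14) + 222)/17 = 8535*(18 + 222)/17 = (8535/17)*240 = 2048400/17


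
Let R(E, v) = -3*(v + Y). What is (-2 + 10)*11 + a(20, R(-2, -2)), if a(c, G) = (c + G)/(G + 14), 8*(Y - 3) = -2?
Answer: 4207/47 ≈ 89.511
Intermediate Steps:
Y = 11/4 (Y = 3 + (⅛)*(-2) = 3 - ¼ = 11/4 ≈ 2.7500)
R(E, v) = -33/4 - 3*v (R(E, v) = -3*(v + 11/4) = -3*(11/4 + v) = -33/4 - 3*v)
a(c, G) = (G + c)/(14 + G)
(-2 + 10)*11 + a(20, R(-2, -2)) = (-2 + 10)*11 + ((-33/4 - 3*(-2)) + 20)/(14 + (-33/4 - 3*(-2))) = 8*11 + ((-33/4 + 6) + 20)/(14 + (-33/4 + 6)) = 88 + (-9/4 + 20)/(14 - 9/4) = 88 + (71/4)/(47/4) = 88 + (4/47)*(71/4) = 88 + 71/47 = 4207/47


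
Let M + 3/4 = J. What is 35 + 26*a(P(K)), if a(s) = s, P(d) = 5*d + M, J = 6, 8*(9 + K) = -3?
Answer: -4189/4 ≈ -1047.3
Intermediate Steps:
K = -75/8 (K = -9 + (1/8)*(-3) = -9 - 3/8 = -75/8 ≈ -9.3750)
M = 21/4 (M = -3/4 + 6 = 21/4 ≈ 5.2500)
P(d) = 21/4 + 5*d (P(d) = 5*d + 21/4 = 21/4 + 5*d)
35 + 26*a(P(K)) = 35 + 26*(21/4 + 5*(-75/8)) = 35 + 26*(21/4 - 375/8) = 35 + 26*(-333/8) = 35 - 4329/4 = -4189/4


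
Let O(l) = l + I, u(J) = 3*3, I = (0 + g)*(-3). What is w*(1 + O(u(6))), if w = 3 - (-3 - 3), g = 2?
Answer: 36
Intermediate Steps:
w = 9 (w = 3 - 1*(-6) = 3 + 6 = 9)
I = -6 (I = (0 + 2)*(-3) = 2*(-3) = -6)
u(J) = 9
O(l) = -6 + l (O(l) = l - 6 = -6 + l)
w*(1 + O(u(6))) = 9*(1 + (-6 + 9)) = 9*(1 + 3) = 9*4 = 36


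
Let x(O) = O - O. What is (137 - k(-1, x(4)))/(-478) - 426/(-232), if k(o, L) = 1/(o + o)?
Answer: 10733/6931 ≈ 1.5485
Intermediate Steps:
x(O) = 0
k(o, L) = 1/(2*o)
(137 - k(-1, x(4)))/(-478) - 426/(-232) = (137 - 1/(2*(-1)))/(-478) - 426/(-232) = (137 - (-1)/2)*(-1/478) - 426*(-1/232) = (137 - 1*(-½))*(-1/478) + 213/116 = (137 + ½)*(-1/478) + 213/116 = (275/2)*(-1/478) + 213/116 = -275/956 + 213/116 = 10733/6931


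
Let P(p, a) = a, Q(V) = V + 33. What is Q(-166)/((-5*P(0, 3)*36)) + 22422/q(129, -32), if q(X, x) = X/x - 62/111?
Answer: -43005021461/8803620 ≈ -4884.9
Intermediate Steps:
Q(V) = 33 + V
q(X, x) = -62/111 + X/x (q(X, x) = X/x - 62*1/111 = X/x - 62/111 = -62/111 + X/x)
Q(-166)/((-5*P(0, 3)*36)) + 22422/q(129, -32) = (33 - 166)/((-5*3*36)) + 22422/(-62/111 + 129/(-32)) = -133/((-15*36)) + 22422/(-62/111 + 129*(-1/32)) = -133/(-540) + 22422/(-62/111 - 129/32) = -133*(-1/540) + 22422/(-16303/3552) = 133/540 + 22422*(-3552/16303) = 133/540 - 79642944/16303 = -43005021461/8803620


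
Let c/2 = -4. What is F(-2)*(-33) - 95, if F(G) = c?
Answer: 169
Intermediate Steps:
c = -8 (c = 2*(-4) = -8)
F(G) = -8
F(-2)*(-33) - 95 = -8*(-33) - 95 = 264 - 95 = 169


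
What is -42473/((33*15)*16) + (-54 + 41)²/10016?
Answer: -26504443/4957920 ≈ -5.3459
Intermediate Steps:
-42473/((33*15)*16) + (-54 + 41)²/10016 = -42473/(495*16) + (-13)²*(1/10016) = -42473/7920 + 169*(1/10016) = -42473*1/7920 + 169/10016 = -42473/7920 + 169/10016 = -26504443/4957920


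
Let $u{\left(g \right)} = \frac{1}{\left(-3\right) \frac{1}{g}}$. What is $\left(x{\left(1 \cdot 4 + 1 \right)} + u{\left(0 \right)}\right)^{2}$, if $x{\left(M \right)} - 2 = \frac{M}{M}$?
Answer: $9$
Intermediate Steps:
$x{\left(M \right)} = 3$ ($x{\left(M \right)} = 2 + \frac{M}{M} = 2 + 1 = 3$)
$u{\left(g \right)} = - \frac{g}{3}$
$\left(x{\left(1 \cdot 4 + 1 \right)} + u{\left(0 \right)}\right)^{2} = \left(3 - 0\right)^{2} = \left(3 + 0\right)^{2} = 3^{2} = 9$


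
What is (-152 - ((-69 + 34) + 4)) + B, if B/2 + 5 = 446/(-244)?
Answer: -8214/61 ≈ -134.66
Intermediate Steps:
B = -833/61 (B = -10 + 2*(446/(-244)) = -10 + 2*(446*(-1/244)) = -10 + 2*(-223/122) = -10 - 223/61 = -833/61 ≈ -13.656)
(-152 - ((-69 + 34) + 4)) + B = (-152 - ((-69 + 34) + 4)) - 833/61 = (-152 - (-35 + 4)) - 833/61 = (-152 - 1*(-31)) - 833/61 = (-152 + 31) - 833/61 = -121 - 833/61 = -8214/61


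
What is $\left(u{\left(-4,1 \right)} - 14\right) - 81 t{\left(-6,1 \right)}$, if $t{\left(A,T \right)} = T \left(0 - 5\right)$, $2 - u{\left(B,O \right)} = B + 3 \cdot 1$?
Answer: $394$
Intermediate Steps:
$u{\left(B,O \right)} = -1 - B$ ($u{\left(B,O \right)} = 2 - \left(B + 3 \cdot 1\right) = 2 - \left(B + 3\right) = 2 - \left(3 + B\right) = -1 - B$)
$t{\left(A,T \right)} = - 5 T$ ($t{\left(A,T \right)} = T \left(-5\right) = - 5 T$)
$\left(u{\left(-4,1 \right)} - 14\right) - 81 t{\left(-6,1 \right)} = \left(\left(-1 - -4\right) - 14\right) - 81 \left(\left(-5\right) 1\right) = \left(\left(-1 + 4\right) - 14\right) - -405 = \left(3 - 14\right) + 405 = -11 + 405 = 394$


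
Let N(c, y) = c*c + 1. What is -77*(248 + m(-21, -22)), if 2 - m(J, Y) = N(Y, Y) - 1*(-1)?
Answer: 18172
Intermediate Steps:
N(c, y) = 1 + c² (N(c, y) = c² + 1 = 1 + c²)
m(J, Y) = -Y² (m(J, Y) = 2 - ((1 + Y²) - 1*(-1)) = 2 - ((1 + Y²) + 1) = 2 - (2 + Y²) = 2 + (-2 - Y²) = -Y²)
-77*(248 + m(-21, -22)) = -77*(248 - 1*(-22)²) = -77*(248 - 1*484) = -77*(248 - 484) = -77*(-236) = 18172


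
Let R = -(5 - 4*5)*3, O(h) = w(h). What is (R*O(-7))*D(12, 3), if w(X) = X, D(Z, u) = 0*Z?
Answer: 0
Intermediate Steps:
D(Z, u) = 0
O(h) = h
R = 45 (R = -(5 - 20)*3 = -1*(-15)*3 = 15*3 = 45)
(R*O(-7))*D(12, 3) = (45*(-7))*0 = -315*0 = 0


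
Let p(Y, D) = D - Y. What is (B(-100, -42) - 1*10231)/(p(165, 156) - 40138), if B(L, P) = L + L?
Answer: 549/2113 ≈ 0.25982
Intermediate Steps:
B(L, P) = 2*L
(B(-100, -42) - 1*10231)/(p(165, 156) - 40138) = (2*(-100) - 1*10231)/((156 - 1*165) - 40138) = (-200 - 10231)/((156 - 165) - 40138) = -10431/(-9 - 40138) = -10431/(-40147) = -10431*(-1/40147) = 549/2113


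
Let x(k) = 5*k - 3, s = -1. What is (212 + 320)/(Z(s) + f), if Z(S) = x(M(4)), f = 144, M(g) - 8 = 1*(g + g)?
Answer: 532/221 ≈ 2.4072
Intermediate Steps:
M(g) = 8 + 2*g (M(g) = 8 + 1*(g + g) = 8 + 1*(2*g) = 8 + 2*g)
x(k) = -3 + 5*k
Z(S) = 77 (Z(S) = -3 + 5*(8 + 2*4) = -3 + 5*(8 + 8) = -3 + 5*16 = -3 + 80 = 77)
(212 + 320)/(Z(s) + f) = (212 + 320)/(77 + 144) = 532/221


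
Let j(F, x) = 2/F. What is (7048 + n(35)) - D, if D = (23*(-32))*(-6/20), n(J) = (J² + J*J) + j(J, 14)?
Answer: 324704/35 ≈ 9277.3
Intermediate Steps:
n(J) = 2/J + 2*J² (n(J) = (J² + J*J) + 2/J = (J² + J²) + 2/J = 2*J² + 2/J = 2/J + 2*J²)
D = 1104/5 (D = -(-4416)/20 = -736*(-3/10) = 1104/5 ≈ 220.80)
(7048 + n(35)) - D = (7048 + 2*(1 + 35³)/35) - 1*1104/5 = (7048 + 2*(1/35)*(1 + 42875)) - 1104/5 = (7048 + 2*(1/35)*42876) - 1104/5 = (7048 + 85752/35) - 1104/5 = 332432/35 - 1104/5 = 324704/35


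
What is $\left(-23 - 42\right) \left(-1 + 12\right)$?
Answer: $-715$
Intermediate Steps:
$\left(-23 - 42\right) \left(-1 + 12\right) = \left(-65\right) 11 = -715$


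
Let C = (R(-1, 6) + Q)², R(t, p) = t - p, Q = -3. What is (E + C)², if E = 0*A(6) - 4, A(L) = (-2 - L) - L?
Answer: 9216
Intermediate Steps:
A(L) = -2 - 2*L
C = 100 (C = ((-1 - 1*6) - 3)² = ((-1 - 6) - 3)² = (-7 - 3)² = (-10)² = 100)
E = -4 (E = 0*(-2 - 2*6) - 4 = 0*(-2 - 12) - 4 = 0*(-14) - 4 = 0 - 4 = -4)
(E + C)² = (-4 + 100)² = 96² = 9216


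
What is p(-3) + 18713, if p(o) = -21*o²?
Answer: 18524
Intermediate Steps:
p(-3) + 18713 = -21*(-3)² + 18713 = -21*9 + 18713 = -189 + 18713 = 18524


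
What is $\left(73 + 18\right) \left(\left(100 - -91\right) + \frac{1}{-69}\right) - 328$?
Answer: $\frac{1176566}{69} \approx 17052.0$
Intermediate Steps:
$\left(73 + 18\right) \left(\left(100 - -91\right) + \frac{1}{-69}\right) - 328 = 91 \left(\left(100 + 91\right) - \frac{1}{69}\right) - 328 = 91 \left(191 - \frac{1}{69}\right) - 328 = 91 \cdot \frac{13178}{69} - 328 = \frac{1199198}{69} - 328 = \frac{1176566}{69}$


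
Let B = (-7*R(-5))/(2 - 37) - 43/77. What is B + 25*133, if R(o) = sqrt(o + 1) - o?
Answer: 256059/77 + 2*I/5 ≈ 3325.4 + 0.4*I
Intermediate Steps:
R(o) = sqrt(1 + o) - o
B = 34/77 + 2*I/5 (B = (-7*(sqrt(1 - 5) - 1*(-5)))/(2 - 37) - 43/77 = -7*(sqrt(-4) + 5)/(-35) - 43*1/77 = -7*(2*I + 5)*(-1/35) - 43/77 = -7*(5 + 2*I)*(-1/35) - 43/77 = (-35 - 14*I)*(-1/35) - 43/77 = (1 + 2*I/5) - 43/77 = 34/77 + 2*I/5 ≈ 0.44156 + 0.4*I)
B + 25*133 = (34/77 + 2*I/5) + 25*133 = (34/77 + 2*I/5) + 3325 = 256059/77 + 2*I/5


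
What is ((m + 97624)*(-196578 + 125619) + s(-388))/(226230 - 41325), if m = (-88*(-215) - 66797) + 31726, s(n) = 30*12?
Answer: -1927080749/61635 ≈ -31266.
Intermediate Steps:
s(n) = 360
m = -16151 (m = (18920 - 66797) + 31726 = -47877 + 31726 = -16151)
((m + 97624)*(-196578 + 125619) + s(-388))/(226230 - 41325) = ((-16151 + 97624)*(-196578 + 125619) + 360)/(226230 - 41325) = (81473*(-70959) + 360)/184905 = (-5781242607 + 360)*(1/184905) = -5781242247*1/184905 = -1927080749/61635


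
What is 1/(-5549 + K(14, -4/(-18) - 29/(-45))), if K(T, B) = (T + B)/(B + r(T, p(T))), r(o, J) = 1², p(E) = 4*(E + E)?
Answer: -28/155149 ≈ -0.00018047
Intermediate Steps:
p(E) = 8*E (p(E) = 4*(2*E) = 8*E)
r(o, J) = 1
K(T, B) = (B + T)/(1 + B) (K(T, B) = (T + B)/(B + 1) = (B + T)/(1 + B))
1/(-5549 + K(14, -4/(-18) - 29/(-45))) = 1/(-5549 + ((-4/(-18) - 29/(-45)) + 14)/(1 + (-4/(-18) - 29/(-45)))) = 1/(-5549 + ((-4*(-1/18) - 29*(-1/45)) + 14)/(1 + (-4*(-1/18) - 29*(-1/45)))) = 1/(-5549 + ((2/9 + 29/45) + 14)/(1 + (2/9 + 29/45))) = 1/(-5549 + (13/15 + 14)/(1 + 13/15)) = 1/(-5549 + (223/15)/(28/15)) = 1/(-5549 + (15/28)*(223/15)) = 1/(-5549 + 223/28) = 1/(-155149/28) = -28/155149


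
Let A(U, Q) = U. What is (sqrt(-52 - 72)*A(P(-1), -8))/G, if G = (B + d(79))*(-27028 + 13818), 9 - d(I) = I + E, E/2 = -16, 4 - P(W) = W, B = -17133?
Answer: I*sqrt(31)/22682891 ≈ 2.4546e-7*I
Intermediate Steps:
P(W) = 4 - W
E = -32 (E = 2*(-16) = -32)
d(I) = 41 - I (d(I) = 9 - (I - 32) = 9 - (-32 + I) = 9 + (32 - I) = 41 - I)
G = 226828910 (G = (-17133 + (41 - 1*79))*(-27028 + 13818) = (-17133 + (41 - 79))*(-13210) = (-17133 - 38)*(-13210) = -17171*(-13210) = 226828910)
(sqrt(-52 - 72)*A(P(-1), -8))/G = (sqrt(-52 - 72)*(4 - 1*(-1)))/226828910 = (sqrt(-124)*(4 + 1))*(1/226828910) = ((2*I*sqrt(31))*5)*(1/226828910) = (10*I*sqrt(31))*(1/226828910) = I*sqrt(31)/22682891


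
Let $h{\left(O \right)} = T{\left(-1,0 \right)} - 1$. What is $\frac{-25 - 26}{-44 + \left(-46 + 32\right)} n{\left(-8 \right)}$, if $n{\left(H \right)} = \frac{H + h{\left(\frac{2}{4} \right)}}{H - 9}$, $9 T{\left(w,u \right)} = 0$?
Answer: $\frac{27}{58} \approx 0.46552$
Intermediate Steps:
$T{\left(w,u \right)} = 0$ ($T{\left(w,u \right)} = \frac{1}{9} \cdot 0 = 0$)
$h{\left(O \right)} = -1$ ($h{\left(O \right)} = 0 - 1 = -1$)
$n{\left(H \right)} = \frac{-1 + H}{-9 + H}$ ($n{\left(H \right)} = \frac{H - 1}{H - 9} = \frac{-1 + H}{-9 + H}$)
$\frac{-25 - 26}{-44 + \left(-46 + 32\right)} n{\left(-8 \right)} = \frac{-25 - 26}{-44 + \left(-46 + 32\right)} \frac{-1 - 8}{-9 - 8} = \frac{-25 - 26}{-44 - 14} \frac{1}{-17} \left(-9\right) = - \frac{51}{-58} \left(\left(- \frac{1}{17}\right) \left(-9\right)\right) = \left(-51\right) \left(- \frac{1}{58}\right) \frac{9}{17} = \frac{51}{58} \cdot \frac{9}{17} = \frac{27}{58}$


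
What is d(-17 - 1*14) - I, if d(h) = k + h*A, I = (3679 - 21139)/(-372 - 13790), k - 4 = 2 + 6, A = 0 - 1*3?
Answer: 7575/73 ≈ 103.77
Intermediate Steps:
A = -3 (A = 0 - 3 = -3)
k = 12 (k = 4 + (2 + 6) = 4 + 8 = 12)
I = 90/73 (I = -17460/(-14162) = -17460*(-1/14162) = 90/73 ≈ 1.2329)
d(h) = 12 - 3*h (d(h) = 12 + h*(-3) = 12 - 3*h)
d(-17 - 1*14) - I = (12 - 3*(-17 - 1*14)) - 1*90/73 = (12 - 3*(-17 - 14)) - 90/73 = (12 - 3*(-31)) - 90/73 = (12 + 93) - 90/73 = 105 - 90/73 = 7575/73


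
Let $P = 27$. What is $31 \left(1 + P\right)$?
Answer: $868$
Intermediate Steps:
$31 \left(1 + P\right) = 31 \left(1 + 27\right) = 31 \cdot 28 = 868$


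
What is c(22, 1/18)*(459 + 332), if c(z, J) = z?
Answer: 17402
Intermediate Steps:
c(22, 1/18)*(459 + 332) = 22*(459 + 332) = 22*791 = 17402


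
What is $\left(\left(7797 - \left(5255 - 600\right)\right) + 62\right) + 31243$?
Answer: $34447$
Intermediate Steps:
$\left(\left(7797 - \left(5255 - 600\right)\right) + 62\right) + 31243 = \left(\left(7797 - 4655\right) + 62\right) + 31243 = \left(3142 + 62\right) + 31243 = 3204 + 31243 = 34447$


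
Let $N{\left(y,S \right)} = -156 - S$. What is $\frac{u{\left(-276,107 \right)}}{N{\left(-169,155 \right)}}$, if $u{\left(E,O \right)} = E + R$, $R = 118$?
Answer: $\frac{158}{311} \approx 0.50804$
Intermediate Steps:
$u{\left(E,O \right)} = 118 + E$ ($u{\left(E,O \right)} = E + 118 = 118 + E$)
$\frac{u{\left(-276,107 \right)}}{N{\left(-169,155 \right)}} = \frac{118 - 276}{-156 - 155} = - \frac{158}{-156 - 155} = - \frac{158}{-311} = \left(-158\right) \left(- \frac{1}{311}\right) = \frac{158}{311}$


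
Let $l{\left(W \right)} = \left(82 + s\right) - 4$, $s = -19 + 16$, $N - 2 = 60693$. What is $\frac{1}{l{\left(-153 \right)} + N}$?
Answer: $\frac{1}{60770} \approx 1.6455 \cdot 10^{-5}$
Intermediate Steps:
$N = 60695$ ($N = 2 + 60693 = 60695$)
$s = -3$
$l{\left(W \right)} = 75$ ($l{\left(W \right)} = \left(82 - 3\right) - 4 = 79 - 4 = 75$)
$\frac{1}{l{\left(-153 \right)} + N} = \frac{1}{75 + 60695} = \frac{1}{60770}$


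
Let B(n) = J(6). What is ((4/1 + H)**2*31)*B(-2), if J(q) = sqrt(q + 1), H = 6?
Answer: 3100*sqrt(7) ≈ 8201.8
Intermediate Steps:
J(q) = sqrt(1 + q)
B(n) = sqrt(7) (B(n) = sqrt(1 + 6) = sqrt(7))
((4/1 + H)**2*31)*B(-2) = ((4/1 + 6)**2*31)*sqrt(7) = ((4*1 + 6)**2*31)*sqrt(7) = ((4 + 6)**2*31)*sqrt(7) = (10**2*31)*sqrt(7) = (100*31)*sqrt(7) = 3100*sqrt(7)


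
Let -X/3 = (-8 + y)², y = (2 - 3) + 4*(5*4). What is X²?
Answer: 228705129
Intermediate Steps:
y = 79 (y = -1 + 4*20 = -1 + 80 = 79)
X = -15123 (X = -3*(-8 + 79)² = -3*71² = -3*5041 = -15123)
X² = (-15123)² = 228705129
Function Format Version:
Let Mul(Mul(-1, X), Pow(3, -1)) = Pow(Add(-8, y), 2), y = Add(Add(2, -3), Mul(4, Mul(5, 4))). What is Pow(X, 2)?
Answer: 228705129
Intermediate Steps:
y = 79 (y = Add(-1, Mul(4, 20)) = Add(-1, 80) = 79)
X = -15123 (X = Mul(-3, Pow(Add(-8, 79), 2)) = Mul(-3, Pow(71, 2)) = Mul(-3, 5041) = -15123)
Pow(X, 2) = Pow(-15123, 2) = 228705129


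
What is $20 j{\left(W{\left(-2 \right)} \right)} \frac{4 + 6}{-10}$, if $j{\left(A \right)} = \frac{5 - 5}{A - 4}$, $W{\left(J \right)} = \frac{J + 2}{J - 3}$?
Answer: $0$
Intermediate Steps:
$W{\left(J \right)} = \frac{2 + J}{-3 + J}$
$j{\left(A \right)} = 0$ ($j{\left(A \right)} = \frac{0}{-4 + A} = 0$)
$20 j{\left(W{\left(-2 \right)} \right)} \frac{4 + 6}{-10} = 20 \cdot 0 \frac{4 + 6}{-10} = 0 \cdot 10 \left(- \frac{1}{10}\right) = 0 \left(-1\right) = 0$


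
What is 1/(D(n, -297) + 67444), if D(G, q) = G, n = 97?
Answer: 1/67541 ≈ 1.4806e-5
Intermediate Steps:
1/(D(n, -297) + 67444) = 1/(97 + 67444) = 1/67541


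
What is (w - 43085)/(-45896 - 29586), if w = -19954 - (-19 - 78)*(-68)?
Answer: 69635/75482 ≈ 0.92254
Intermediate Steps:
w = -26550 (w = -19954 - (-97)*(-68) = -19954 - 1*6596 = -19954 - 6596 = -26550)
(w - 43085)/(-45896 - 29586) = (-26550 - 43085)/(-45896 - 29586) = -69635/(-75482) = -69635*(-1/75482) = 69635/75482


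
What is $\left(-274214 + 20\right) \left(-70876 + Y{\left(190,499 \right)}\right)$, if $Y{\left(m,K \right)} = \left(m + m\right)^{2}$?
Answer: $-20159839656$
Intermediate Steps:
$Y{\left(m,K \right)} = 4 m^{2}$ ($Y{\left(m,K \right)} = \left(2 m\right)^{2} = 4 m^{2}$)
$\left(-274214 + 20\right) \left(-70876 + Y{\left(190,499 \right)}\right) = \left(-274214 + 20\right) \left(-70876 + 4 \cdot 190^{2}\right) = - 274194 \left(-70876 + 4 \cdot 36100\right) = - 274194 \left(-70876 + 144400\right) = \left(-274194\right) 73524 = -20159839656$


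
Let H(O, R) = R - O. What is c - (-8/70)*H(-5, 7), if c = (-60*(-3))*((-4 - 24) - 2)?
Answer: -188952/35 ≈ -5398.6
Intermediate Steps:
c = -5400 (c = 180*(-28 - 2) = 180*(-30) = -5400)
c - (-8/70)*H(-5, 7) = -5400 - (-8/70)*(7 - 1*(-5)) = -5400 - (-8*1/70)*(7 + 5) = -5400 - (-4)*12/35 = -5400 - 1*(-48/35) = -5400 + 48/35 = -188952/35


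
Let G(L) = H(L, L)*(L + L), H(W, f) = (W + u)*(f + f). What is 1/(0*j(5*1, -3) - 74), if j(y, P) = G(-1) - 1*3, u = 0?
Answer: -1/74 ≈ -0.013514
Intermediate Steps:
H(W, f) = 2*W*f (H(W, f) = (W + 0)*(f + f) = W*(2*f) = 2*W*f)
G(L) = 4*L³ (G(L) = (2*L*L)*(L + L) = (2*L²)*(2*L) = 4*L³)
j(y, P) = -7 (j(y, P) = 4*(-1)³ - 1*3 = 4*(-1) - 3 = -4 - 3 = -7)
1/(0*j(5*1, -3) - 74) = 1/(0*(-7) - 74) = 1/(0 - 74) = 1/(-74) = -1/74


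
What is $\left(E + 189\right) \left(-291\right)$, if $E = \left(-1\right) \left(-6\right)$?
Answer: $-56745$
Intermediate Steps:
$E = 6$
$\left(E + 189\right) \left(-291\right) = \left(6 + 189\right) \left(-291\right) = 195 \left(-291\right) = -56745$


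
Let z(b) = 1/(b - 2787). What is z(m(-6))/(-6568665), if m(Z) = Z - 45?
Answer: 1/18641871270 ≈ 5.3643e-11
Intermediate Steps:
m(Z) = -45 + Z
z(b) = 1/(-2787 + b)
z(m(-6))/(-6568665) = 1/(-2787 + (-45 - 6)*(-6568665)) = -1/6568665/(-2787 - 51) = -1/6568665/(-2838) = -1/2838*(-1/6568665) = 1/18641871270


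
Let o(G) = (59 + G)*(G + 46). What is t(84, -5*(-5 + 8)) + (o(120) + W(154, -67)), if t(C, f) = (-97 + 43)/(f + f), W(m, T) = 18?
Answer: 148669/5 ≈ 29734.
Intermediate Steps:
o(G) = (46 + G)*(59 + G) (o(G) = (59 + G)*(46 + G) = (46 + G)*(59 + G))
t(C, f) = -27/f (t(C, f) = -54*1/(2*f) = -27/f)
t(84, -5*(-5 + 8)) + (o(120) + W(154, -67)) = -27*(-1/(5*(-5 + 8))) + ((2714 + 120**2 + 105*120) + 18) = -27/((-5*3)) + ((2714 + 14400 + 12600) + 18) = -27/(-15) + (29714 + 18) = -27*(-1/15) + 29732 = 9/5 + 29732 = 148669/5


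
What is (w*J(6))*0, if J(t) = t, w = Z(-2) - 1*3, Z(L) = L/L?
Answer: 0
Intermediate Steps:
Z(L) = 1
w = -2 (w = 1 - 1*3 = 1 - 3 = -2)
(w*J(6))*0 = -2*6*0 = -12*0 = 0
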